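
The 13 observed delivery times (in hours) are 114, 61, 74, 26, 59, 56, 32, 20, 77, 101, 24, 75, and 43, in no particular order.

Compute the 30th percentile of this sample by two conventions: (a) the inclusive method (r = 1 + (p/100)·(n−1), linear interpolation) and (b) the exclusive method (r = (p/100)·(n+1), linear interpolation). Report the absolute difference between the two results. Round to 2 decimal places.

Sorted: 20, 24, 26, 32, 43, 56, 59, 61, 74, 75, 77, 101, 114.
n = 13.
(a) r = 4.6; between ranks 4 (32) and 5 (43): 38.6.
(b) r = 4.2; between ranks 4 (32) and 5 (43): 34.2.
|38.6 − 34.2| = 4.4.

4.40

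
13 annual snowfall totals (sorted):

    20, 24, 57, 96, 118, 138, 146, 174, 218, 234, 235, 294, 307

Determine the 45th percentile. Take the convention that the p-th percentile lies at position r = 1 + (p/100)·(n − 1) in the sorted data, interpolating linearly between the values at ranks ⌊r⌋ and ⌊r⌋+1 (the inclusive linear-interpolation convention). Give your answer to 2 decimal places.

141.20

n = 13.
r = 1 + (45/100)·(13 − 1) = 1 + 5.4 = 6.4.
Rank 6 is 138 and rank 7 is 146.
Interpolate: 138 + 0.4·(146 − 138) = 138 + 0.4·8 = 141.2.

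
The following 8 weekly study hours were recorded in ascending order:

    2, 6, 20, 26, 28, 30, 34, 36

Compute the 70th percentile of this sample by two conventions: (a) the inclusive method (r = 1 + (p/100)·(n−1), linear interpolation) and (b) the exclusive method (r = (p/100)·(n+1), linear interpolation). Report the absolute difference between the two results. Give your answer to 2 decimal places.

n = 8.
(a) r = 5.9; between ranks 5 (28) and 6 (30): 29.8.
(b) r = 6.3; between ranks 6 (30) and 7 (34): 31.2.
|29.8 − 31.2| = 1.4.

1.40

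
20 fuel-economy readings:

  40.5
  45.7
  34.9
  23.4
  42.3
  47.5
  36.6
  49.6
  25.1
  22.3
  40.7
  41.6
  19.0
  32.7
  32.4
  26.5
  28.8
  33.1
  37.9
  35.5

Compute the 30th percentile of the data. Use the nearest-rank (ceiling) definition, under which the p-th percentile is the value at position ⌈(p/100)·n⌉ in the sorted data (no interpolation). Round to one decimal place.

28.8

Sorted: 19.0, 22.3, 23.4, 25.1, 26.5, 28.8, 32.4, 32.7, 33.1, 34.9, 35.5, 36.6, 37.9, 40.5, 40.7, 41.6, 42.3, 45.7, 47.5, 49.6.
n = 20.
Position = ⌈30/100 · 20⌉ = ⌈6⌉ = 6.
The value at rank 6 is 28.8.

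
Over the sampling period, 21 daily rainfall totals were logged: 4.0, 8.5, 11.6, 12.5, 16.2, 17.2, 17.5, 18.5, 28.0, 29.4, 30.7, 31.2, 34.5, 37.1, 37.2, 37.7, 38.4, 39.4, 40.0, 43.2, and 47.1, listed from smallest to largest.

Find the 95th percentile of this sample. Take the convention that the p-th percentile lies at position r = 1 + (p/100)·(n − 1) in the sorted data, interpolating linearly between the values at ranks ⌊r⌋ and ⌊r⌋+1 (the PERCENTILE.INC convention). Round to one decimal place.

43.2

n = 21.
r = 1 + (95/100)·(21 − 1) = 1 + 19 = 20.
r is an integer, so P95 is the value at rank 20: 43.2.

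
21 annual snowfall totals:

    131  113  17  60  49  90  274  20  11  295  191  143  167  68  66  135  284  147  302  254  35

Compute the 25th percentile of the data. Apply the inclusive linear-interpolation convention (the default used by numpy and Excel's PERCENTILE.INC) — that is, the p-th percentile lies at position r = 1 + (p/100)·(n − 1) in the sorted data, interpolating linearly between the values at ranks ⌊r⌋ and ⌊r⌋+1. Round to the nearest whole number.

60

Sorted: 11, 17, 20, 35, 49, 60, 66, 68, 90, 113, 131, 135, 143, 147, 167, 191, 254, 274, 284, 295, 302.
n = 21.
r = 1 + (25/100)·(21 − 1) = 1 + 5 = 6.
r is an integer, so P25 is the value at rank 6: 60.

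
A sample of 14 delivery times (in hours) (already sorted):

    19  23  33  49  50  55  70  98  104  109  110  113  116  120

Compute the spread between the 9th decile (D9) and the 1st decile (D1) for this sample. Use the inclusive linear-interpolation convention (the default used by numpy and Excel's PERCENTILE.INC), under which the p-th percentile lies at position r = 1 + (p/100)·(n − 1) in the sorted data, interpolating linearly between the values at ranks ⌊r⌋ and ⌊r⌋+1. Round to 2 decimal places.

n = 14.
P10: r = 2.3; ranks 2–3 are 23, 33; interpolating gives 26.
P90: r = 12.7; ranks 12–13 are 113, 116; interpolating gives 115.1.
Difference: 115.1 − 26 = 89.1.

89.10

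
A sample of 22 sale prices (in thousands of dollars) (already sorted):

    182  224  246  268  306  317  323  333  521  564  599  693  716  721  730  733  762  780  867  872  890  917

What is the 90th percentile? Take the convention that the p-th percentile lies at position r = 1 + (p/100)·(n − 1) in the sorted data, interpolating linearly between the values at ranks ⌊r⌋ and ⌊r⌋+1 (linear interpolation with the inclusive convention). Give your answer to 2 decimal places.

871.50

n = 22.
r = 1 + (90/100)·(22 − 1) = 1 + 18.9 = 19.9.
Rank 19 is 867 and rank 20 is 872.
Interpolate: 867 + 0.9·(872 − 867) = 867 + 0.9·5 = 871.5.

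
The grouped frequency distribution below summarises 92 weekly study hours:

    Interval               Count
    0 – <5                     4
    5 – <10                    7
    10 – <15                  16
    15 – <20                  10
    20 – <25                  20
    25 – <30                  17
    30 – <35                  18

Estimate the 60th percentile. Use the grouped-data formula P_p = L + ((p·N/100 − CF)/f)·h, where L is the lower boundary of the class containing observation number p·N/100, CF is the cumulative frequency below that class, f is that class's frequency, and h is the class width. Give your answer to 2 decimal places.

24.55

N = 92; target position k = 60/100 · 92 = 55.2.
Cumulative frequencies: 4, 11, 27, 37, 57, 74, 92.
Observation 55.2 falls in the class 20 – <25.
L = 20, CF = 37, f = 20, h = 5.
P60 = 20 + ((55.2 − 37)/20)·5 = 20 + 4.55 = 24.55.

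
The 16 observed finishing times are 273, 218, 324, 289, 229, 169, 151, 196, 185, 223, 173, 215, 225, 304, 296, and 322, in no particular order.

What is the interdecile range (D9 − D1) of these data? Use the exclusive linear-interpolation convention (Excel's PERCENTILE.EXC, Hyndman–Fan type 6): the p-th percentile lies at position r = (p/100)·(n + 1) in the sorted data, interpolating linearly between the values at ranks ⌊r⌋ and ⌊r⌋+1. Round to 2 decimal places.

Sorted: 151, 169, 173, 185, 196, 215, 218, 223, 225, 229, 273, 289, 296, 304, 322, 324.
n = 16.
P10: r = 1.7; ranks 1–2 are 151, 169; interpolating gives 163.6.
P90: r = 15.3; ranks 15–16 are 322, 324; interpolating gives 322.6.
Difference: 322.6 − 163.6 = 159.

159.00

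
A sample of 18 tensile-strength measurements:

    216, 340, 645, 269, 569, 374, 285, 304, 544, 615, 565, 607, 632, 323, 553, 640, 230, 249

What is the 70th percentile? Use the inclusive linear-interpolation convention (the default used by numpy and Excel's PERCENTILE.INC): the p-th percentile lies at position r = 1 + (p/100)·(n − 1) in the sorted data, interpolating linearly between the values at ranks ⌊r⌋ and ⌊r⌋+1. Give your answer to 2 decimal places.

Sorted: 216, 230, 249, 269, 285, 304, 323, 340, 374, 544, 553, 565, 569, 607, 615, 632, 640, 645.
n = 18.
r = 1 + (70/100)·(18 − 1) = 1 + 11.9 = 12.9.
Rank 12 is 565 and rank 13 is 569.
Interpolate: 565 + 0.9·(569 − 565) = 565 + 0.9·4 = 568.6.

568.60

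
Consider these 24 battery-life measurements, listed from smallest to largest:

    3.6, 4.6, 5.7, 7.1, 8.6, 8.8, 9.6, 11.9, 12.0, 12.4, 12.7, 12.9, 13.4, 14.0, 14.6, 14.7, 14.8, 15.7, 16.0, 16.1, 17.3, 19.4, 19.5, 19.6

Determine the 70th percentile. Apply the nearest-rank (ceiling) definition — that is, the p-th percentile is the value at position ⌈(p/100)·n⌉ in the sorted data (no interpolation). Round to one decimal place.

14.8

n = 24.
Position = ⌈70/100 · 24⌉ = ⌈16.8⌉ = 17.
The value at rank 17 is 14.8.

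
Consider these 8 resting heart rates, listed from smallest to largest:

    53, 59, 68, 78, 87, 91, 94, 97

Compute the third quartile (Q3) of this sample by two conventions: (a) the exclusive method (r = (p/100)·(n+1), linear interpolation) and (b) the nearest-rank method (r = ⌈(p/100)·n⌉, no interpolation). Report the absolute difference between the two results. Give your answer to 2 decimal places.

n = 8.
(a) r = 6.75; between ranks 6 (91) and 7 (94): 93.25.
(b) the nearest-rank method: rank 6 → 91.
|93.25 − 91| = 2.25.

2.25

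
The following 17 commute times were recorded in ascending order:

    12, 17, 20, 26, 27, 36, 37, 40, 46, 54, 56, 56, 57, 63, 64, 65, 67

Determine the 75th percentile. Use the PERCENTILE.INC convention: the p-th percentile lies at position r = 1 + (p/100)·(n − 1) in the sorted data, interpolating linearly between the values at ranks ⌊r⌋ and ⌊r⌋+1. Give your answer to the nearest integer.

n = 17.
r = 1 + (75/100)·(17 − 1) = 1 + 12 = 13.
r is an integer, so P75 is the value at rank 13: 57.

57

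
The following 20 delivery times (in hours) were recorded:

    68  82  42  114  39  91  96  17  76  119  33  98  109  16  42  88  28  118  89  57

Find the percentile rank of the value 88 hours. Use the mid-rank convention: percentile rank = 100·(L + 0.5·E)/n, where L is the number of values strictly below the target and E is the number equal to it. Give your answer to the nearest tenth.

57.5

Sorted: 16, 17, 28, 33, 39, 42, 42, 57, 68, 76, 82, 88, 89, 91, 96, 98, 109, 114, 118, 119.
Count below 88: L = 11; count equal: E = 1; n = 20.
Percentile rank = 100·(11 + 0.5·1)/20 = 100·11.5/20 = 57.5.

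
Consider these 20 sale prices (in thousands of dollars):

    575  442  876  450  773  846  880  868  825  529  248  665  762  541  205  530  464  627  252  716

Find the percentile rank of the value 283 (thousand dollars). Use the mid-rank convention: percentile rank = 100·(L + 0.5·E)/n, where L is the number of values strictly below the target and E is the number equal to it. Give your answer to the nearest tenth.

Sorted: 205, 248, 252, 442, 450, 464, 529, 530, 541, 575, 627, 665, 716, 762, 773, 825, 846, 868, 876, 880.
Count below 283: L = 3; count equal: E = 0; n = 20.
Percentile rank = 100·(3 + 0.5·0)/20 = 100·3/20 = 15.

15.0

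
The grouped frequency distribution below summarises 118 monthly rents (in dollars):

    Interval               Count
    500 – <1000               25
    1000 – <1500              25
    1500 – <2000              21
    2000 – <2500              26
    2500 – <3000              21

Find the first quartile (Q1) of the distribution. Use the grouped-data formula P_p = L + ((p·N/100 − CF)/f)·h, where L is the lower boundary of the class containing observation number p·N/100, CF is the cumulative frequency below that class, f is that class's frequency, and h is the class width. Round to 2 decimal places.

1090.00

N = 118; target position k = 25/100 · 118 = 29.5.
Cumulative frequencies: 25, 50, 71, 97, 118.
Observation 29.5 falls in the class 1000 – <1500.
L = 1000, CF = 25, f = 25, h = 500.
P25 = 1000 + ((29.5 − 25)/25)·500 = 1000 + 90 = 1090.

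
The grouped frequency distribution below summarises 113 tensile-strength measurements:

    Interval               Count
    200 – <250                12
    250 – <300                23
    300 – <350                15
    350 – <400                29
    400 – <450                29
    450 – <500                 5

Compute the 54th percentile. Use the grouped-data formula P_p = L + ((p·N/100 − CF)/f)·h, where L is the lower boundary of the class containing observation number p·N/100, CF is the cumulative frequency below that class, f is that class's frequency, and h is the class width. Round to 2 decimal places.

369.00

N = 113; target position k = 54/100 · 113 = 61.02.
Cumulative frequencies: 12, 35, 50, 79, 108, 113.
Observation 61.02 falls in the class 350 – <400.
L = 350, CF = 50, f = 29, h = 50.
P54 = 350 + ((61.02 − 50)/29)·50 = 350 + 19 = 369.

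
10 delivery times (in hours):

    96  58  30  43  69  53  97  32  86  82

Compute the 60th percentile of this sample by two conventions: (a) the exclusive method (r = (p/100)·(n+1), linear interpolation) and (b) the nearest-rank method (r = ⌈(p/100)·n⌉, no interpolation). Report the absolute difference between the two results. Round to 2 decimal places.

Sorted: 30, 32, 43, 53, 58, 69, 82, 86, 96, 97.
n = 10.
(a) r = 6.6; between ranks 6 (69) and 7 (82): 76.8.
(b) the nearest-rank method: rank 6 → 69.
|76.8 − 69| = 7.8.

7.80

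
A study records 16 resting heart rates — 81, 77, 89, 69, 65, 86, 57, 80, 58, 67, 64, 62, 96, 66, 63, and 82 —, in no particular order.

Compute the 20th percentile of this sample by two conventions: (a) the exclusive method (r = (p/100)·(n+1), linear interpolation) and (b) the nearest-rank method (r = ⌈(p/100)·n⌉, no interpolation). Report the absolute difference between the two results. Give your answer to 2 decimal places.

Sorted: 57, 58, 62, 63, 64, 65, 66, 67, 69, 77, 80, 81, 82, 86, 89, 96.
n = 16.
(a) r = 3.4; between ranks 3 (62) and 4 (63): 62.4.
(b) the nearest-rank method: rank 4 → 63.
|62.4 − 63| = 0.6.

0.60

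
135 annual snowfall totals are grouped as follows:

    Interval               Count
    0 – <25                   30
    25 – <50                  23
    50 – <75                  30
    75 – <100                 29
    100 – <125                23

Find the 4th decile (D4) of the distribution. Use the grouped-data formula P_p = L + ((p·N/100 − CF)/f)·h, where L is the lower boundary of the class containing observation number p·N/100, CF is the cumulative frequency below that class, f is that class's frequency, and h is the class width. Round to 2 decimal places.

50.83

N = 135; target position k = 40/100 · 135 = 54.
Cumulative frequencies: 30, 53, 83, 112, 135.
Observation 54 falls in the class 50 – <75.
L = 50, CF = 53, f = 30, h = 25.
P40 = 50 + ((54 − 53)/30)·25 = 50 + 0.833333 = 50.8333.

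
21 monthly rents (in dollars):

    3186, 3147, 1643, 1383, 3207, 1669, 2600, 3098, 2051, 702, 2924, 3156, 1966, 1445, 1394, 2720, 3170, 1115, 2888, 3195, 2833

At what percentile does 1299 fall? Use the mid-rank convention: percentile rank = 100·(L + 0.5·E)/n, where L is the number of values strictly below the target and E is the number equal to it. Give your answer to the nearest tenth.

9.5

Sorted: 702, 1115, 1383, 1394, 1445, 1643, 1669, 1966, 2051, 2600, 2720, 2833, 2888, 2924, 3098, 3147, 3156, 3170, 3186, 3195, 3207.
Count below 1299: L = 2; count equal: E = 0; n = 21.
Percentile rank = 100·(2 + 0.5·0)/21 = 100·2/21 = 9.524.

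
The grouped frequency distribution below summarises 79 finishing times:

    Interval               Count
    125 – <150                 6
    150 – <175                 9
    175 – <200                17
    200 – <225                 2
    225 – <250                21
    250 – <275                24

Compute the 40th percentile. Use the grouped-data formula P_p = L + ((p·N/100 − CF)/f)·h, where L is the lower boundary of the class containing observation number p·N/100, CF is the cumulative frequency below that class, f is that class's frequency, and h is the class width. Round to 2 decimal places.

N = 79; target position k = 40/100 · 79 = 31.6.
Cumulative frequencies: 6, 15, 32, 34, 55, 79.
Observation 31.6 falls in the class 175 – <200.
L = 175, CF = 15, f = 17, h = 25.
P40 = 175 + ((31.6 − 15)/17)·25 = 175 + 24.4118 = 199.412.

199.41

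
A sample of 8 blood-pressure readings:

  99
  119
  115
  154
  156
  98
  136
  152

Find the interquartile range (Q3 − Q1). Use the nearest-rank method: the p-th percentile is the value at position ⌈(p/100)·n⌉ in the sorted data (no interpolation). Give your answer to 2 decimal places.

53.00

Sorted: 98, 99, 115, 119, 136, 152, 154, 156.
n = 8.
P25: rank ⌈25/100·8⌉ = 2 → 99.
P75: rank ⌈75/100·8⌉ = 6 → 152.
Difference: 152 − 99 = 53.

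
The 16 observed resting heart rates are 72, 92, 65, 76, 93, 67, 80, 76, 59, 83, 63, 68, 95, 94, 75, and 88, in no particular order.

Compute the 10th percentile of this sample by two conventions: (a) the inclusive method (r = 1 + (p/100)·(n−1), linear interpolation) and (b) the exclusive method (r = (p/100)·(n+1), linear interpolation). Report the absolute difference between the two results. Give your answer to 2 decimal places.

2.20

Sorted: 59, 63, 65, 67, 68, 72, 75, 76, 76, 80, 83, 88, 92, 93, 94, 95.
n = 16.
(a) r = 2.5; between ranks 2 (63) and 3 (65): 64.
(b) r = 1.7; between ranks 1 (59) and 2 (63): 61.8.
|64 − 61.8| = 2.2.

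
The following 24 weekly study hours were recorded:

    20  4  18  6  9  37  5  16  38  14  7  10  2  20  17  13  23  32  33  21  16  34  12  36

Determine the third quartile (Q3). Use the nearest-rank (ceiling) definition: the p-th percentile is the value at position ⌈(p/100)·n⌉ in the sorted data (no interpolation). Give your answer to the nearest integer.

23

Sorted: 2, 4, 5, 6, 7, 9, 10, 12, 13, 14, 16, 16, 17, 18, 20, 20, 21, 23, 32, 33, 34, 36, 37, 38.
n = 24.
Position = ⌈75/100 · 24⌉ = ⌈18⌉ = 18.
The value at rank 18 is 23.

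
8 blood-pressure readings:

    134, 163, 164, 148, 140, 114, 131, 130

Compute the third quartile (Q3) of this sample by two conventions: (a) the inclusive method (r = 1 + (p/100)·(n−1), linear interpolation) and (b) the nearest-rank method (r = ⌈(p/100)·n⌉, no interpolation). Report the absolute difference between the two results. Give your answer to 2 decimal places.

3.75

Sorted: 114, 130, 131, 134, 140, 148, 163, 164.
n = 8.
(a) r = 6.25; between ranks 6 (148) and 7 (163): 151.75.
(b) the nearest-rank method: rank 6 → 148.
|151.75 − 148| = 3.75.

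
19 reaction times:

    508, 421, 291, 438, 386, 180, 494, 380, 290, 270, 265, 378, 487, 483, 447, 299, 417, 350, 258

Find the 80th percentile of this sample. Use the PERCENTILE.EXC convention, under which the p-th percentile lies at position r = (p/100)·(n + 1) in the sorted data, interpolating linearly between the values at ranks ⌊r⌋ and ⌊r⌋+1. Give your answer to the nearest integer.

483

Sorted: 180, 258, 265, 270, 290, 291, 299, 350, 378, 380, 386, 417, 421, 438, 447, 483, 487, 494, 508.
n = 19.
r = (80/100)·(19 + 1) = 16.
r is an integer, so P80 is the value at rank 16: 483.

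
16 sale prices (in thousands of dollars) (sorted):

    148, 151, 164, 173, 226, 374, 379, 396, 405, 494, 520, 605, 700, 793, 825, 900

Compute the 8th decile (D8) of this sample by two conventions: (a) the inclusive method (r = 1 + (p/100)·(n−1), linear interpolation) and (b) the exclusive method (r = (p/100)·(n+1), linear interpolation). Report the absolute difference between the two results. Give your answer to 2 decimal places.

n = 16.
(a) r = 13 → value at rank 13 = 700.
(b) r = 13.6; between ranks 13 (700) and 14 (793): 755.8.
|700 − 755.8| = 55.8.

55.80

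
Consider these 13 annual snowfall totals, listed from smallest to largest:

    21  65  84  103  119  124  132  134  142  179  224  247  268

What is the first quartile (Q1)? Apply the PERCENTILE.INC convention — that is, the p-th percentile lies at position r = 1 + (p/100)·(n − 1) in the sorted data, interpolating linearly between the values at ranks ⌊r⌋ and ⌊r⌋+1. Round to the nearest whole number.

103

n = 13.
r = 1 + (25/100)·(13 − 1) = 1 + 3 = 4.
r is an integer, so P25 is the value at rank 4: 103.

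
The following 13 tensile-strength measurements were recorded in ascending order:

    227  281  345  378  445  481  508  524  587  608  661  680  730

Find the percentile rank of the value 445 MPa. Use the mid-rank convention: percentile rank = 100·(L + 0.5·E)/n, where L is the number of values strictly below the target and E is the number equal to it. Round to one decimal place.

Count below 445: L = 4; count equal: E = 1; n = 13.
Percentile rank = 100·(4 + 0.5·1)/13 = 100·4.5/13 = 34.62.

34.6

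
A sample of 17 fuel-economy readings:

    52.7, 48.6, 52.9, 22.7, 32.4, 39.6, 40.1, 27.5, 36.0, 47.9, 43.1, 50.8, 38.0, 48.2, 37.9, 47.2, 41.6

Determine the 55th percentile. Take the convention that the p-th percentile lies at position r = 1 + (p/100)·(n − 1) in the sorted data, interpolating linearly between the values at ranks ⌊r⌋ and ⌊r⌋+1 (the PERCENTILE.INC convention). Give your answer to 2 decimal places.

Sorted: 22.7, 27.5, 32.4, 36.0, 37.9, 38.0, 39.6, 40.1, 41.6, 43.1, 47.2, 47.9, 48.2, 48.6, 50.8, 52.7, 52.9.
n = 17.
r = 1 + (55/100)·(17 − 1) = 1 + 8.8 = 9.8.
Rank 9 is 41.6 and rank 10 is 43.1.
Interpolate: 41.6 + 0.8·(43.1 − 41.6) = 41.6 + 0.8·1.5 = 42.8.

42.80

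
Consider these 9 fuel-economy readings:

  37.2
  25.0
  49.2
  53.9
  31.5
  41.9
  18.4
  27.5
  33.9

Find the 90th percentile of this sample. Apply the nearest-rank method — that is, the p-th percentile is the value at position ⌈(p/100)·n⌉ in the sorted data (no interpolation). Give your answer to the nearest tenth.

53.9

Sorted: 18.4, 25.0, 27.5, 31.5, 33.9, 37.2, 41.9, 49.2, 53.9.
n = 9.
Position = ⌈90/100 · 9⌉ = ⌈8.1⌉ = 9.
The value at rank 9 is 53.9.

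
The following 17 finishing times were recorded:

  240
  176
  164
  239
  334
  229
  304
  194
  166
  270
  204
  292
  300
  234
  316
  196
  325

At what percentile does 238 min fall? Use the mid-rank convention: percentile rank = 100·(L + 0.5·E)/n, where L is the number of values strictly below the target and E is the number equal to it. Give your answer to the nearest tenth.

47.1

Sorted: 164, 166, 176, 194, 196, 204, 229, 234, 239, 240, 270, 292, 300, 304, 316, 325, 334.
Count below 238: L = 8; count equal: E = 0; n = 17.
Percentile rank = 100·(8 + 0.5·0)/17 = 100·8/17 = 47.06.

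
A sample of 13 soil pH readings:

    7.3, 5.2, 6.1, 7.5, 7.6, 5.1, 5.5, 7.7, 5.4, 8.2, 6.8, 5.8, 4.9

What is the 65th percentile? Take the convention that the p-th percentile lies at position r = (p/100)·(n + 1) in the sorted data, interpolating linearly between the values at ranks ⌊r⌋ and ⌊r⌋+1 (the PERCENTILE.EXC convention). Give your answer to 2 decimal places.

Sorted: 4.9, 5.1, 5.2, 5.4, 5.5, 5.8, 6.1, 6.8, 7.3, 7.5, 7.6, 7.7, 8.2.
n = 13.
r = (65/100)·(13 + 1) = 9.1.
Rank 9 is 7.3 and rank 10 is 7.5.
Interpolate: 7.3 + 0.1·(7.5 − 7.3) = 7.3 + 0.1·0.2 = 7.32.

7.32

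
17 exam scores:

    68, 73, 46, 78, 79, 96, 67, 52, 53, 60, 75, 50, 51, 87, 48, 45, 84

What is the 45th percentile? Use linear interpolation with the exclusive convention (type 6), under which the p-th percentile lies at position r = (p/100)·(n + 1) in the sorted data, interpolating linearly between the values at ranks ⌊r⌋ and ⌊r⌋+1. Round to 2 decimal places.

Sorted: 45, 46, 48, 50, 51, 52, 53, 60, 67, 68, 73, 75, 78, 79, 84, 87, 96.
n = 17.
r = (45/100)·(17 + 1) = 8.1.
Rank 8 is 60 and rank 9 is 67.
Interpolate: 60 + 0.1·(67 − 60) = 60 + 0.1·7 = 60.7.

60.70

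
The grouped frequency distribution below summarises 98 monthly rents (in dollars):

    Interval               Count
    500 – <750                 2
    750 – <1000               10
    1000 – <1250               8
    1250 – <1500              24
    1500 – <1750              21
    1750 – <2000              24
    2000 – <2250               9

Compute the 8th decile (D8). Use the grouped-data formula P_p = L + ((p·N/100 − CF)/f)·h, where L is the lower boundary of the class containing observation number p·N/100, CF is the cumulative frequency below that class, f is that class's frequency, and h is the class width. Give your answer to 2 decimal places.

N = 98; target position k = 80/100 · 98 = 78.4.
Cumulative frequencies: 2, 12, 20, 44, 65, 89, 98.
Observation 78.4 falls in the class 1750 – <2000.
L = 1750, CF = 65, f = 24, h = 250.
P80 = 1750 + ((78.4 − 65)/24)·250 = 1750 + 139.583 = 1889.58.

1889.58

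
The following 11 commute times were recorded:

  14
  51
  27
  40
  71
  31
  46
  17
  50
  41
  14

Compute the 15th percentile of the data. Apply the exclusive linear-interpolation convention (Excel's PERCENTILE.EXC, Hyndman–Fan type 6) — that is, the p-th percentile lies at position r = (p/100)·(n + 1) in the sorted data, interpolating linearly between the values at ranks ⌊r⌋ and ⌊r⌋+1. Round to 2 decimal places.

Sorted: 14, 14, 17, 27, 31, 40, 41, 46, 50, 51, 71.
n = 11.
r = (15/100)·(11 + 1) = 1.8.
Rank 1 is 14 and rank 2 is 14.
Interpolate: 14 + 0.8·(14 − 14) = 14 + 0.8·0 = 14.

14.00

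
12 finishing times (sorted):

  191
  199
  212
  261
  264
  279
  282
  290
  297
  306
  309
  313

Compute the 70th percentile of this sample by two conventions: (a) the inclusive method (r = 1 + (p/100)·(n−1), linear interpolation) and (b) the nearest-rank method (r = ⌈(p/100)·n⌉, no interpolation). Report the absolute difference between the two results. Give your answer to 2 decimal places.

n = 12.
(a) r = 8.7; between ranks 8 (290) and 9 (297): 294.9.
(b) the nearest-rank method: rank 9 → 297.
|294.9 − 297| = 2.1.

2.10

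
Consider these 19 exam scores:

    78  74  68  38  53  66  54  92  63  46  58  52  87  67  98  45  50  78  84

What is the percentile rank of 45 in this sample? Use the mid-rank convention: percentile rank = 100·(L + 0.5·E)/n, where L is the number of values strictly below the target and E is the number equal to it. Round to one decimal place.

Sorted: 38, 45, 46, 50, 52, 53, 54, 58, 63, 66, 67, 68, 74, 78, 78, 84, 87, 92, 98.
Count below 45: L = 1; count equal: E = 1; n = 19.
Percentile rank = 100·(1 + 0.5·1)/19 = 100·1.5/19 = 7.895.

7.9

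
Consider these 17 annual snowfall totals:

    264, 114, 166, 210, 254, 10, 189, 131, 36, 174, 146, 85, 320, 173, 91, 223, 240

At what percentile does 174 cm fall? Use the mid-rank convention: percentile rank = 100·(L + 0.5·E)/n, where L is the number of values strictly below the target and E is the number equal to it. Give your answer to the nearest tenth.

55.9

Sorted: 10, 36, 85, 91, 114, 131, 146, 166, 173, 174, 189, 210, 223, 240, 254, 264, 320.
Count below 174: L = 9; count equal: E = 1; n = 17.
Percentile rank = 100·(9 + 0.5·1)/17 = 100·9.5/17 = 55.88.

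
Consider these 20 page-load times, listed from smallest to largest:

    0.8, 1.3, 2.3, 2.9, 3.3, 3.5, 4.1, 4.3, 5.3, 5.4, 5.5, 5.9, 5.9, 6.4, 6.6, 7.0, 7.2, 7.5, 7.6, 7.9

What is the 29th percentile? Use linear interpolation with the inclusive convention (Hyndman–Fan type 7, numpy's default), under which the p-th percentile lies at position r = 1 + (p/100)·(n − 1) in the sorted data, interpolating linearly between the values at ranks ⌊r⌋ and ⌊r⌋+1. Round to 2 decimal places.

n = 20.
r = 1 + (29/100)·(20 − 1) = 1 + 5.51 = 6.51.
Rank 6 is 3.5 and rank 7 is 4.1.
Interpolate: 3.5 + 0.51·(4.1 − 3.5) = 3.5 + 0.51·0.6 = 3.806.

3.81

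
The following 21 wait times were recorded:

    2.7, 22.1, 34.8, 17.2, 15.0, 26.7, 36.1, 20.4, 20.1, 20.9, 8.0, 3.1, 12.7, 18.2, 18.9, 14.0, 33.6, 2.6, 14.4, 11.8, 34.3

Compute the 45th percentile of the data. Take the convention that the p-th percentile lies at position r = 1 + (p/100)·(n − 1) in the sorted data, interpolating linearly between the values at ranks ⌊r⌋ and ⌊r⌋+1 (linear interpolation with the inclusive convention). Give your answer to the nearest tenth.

17.2

Sorted: 2.6, 2.7, 3.1, 8.0, 11.8, 12.7, 14.0, 14.4, 15.0, 17.2, 18.2, 18.9, 20.1, 20.4, 20.9, 22.1, 26.7, 33.6, 34.3, 34.8, 36.1.
n = 21.
r = 1 + (45/100)·(21 − 1) = 1 + 9 = 10.
r is an integer, so P45 is the value at rank 10: 17.2.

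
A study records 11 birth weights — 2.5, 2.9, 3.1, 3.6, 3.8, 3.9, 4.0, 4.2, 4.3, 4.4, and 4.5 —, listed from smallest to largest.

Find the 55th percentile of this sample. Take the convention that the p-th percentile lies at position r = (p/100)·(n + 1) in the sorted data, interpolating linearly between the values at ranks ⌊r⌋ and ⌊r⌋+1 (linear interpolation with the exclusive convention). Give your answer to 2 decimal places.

n = 11.
r = (55/100)·(11 + 1) = 6.6.
Rank 6 is 3.9 and rank 7 is 4.0.
Interpolate: 3.9 + 0.6·(4.0 − 3.9) = 3.9 + 0.6·0.1 = 3.96.

3.96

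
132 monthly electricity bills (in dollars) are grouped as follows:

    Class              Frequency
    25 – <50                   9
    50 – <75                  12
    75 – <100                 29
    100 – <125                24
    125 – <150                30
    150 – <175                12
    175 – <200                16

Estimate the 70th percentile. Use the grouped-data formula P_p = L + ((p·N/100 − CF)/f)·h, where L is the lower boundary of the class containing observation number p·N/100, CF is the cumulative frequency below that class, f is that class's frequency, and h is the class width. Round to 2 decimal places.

140.33

N = 132; target position k = 70/100 · 132 = 92.4.
Cumulative frequencies: 9, 21, 50, 74, 104, 116, 132.
Observation 92.4 falls in the class 125 – <150.
L = 125, CF = 74, f = 30, h = 25.
P70 = 125 + ((92.4 − 74)/30)·25 = 125 + 15.3333 = 140.333.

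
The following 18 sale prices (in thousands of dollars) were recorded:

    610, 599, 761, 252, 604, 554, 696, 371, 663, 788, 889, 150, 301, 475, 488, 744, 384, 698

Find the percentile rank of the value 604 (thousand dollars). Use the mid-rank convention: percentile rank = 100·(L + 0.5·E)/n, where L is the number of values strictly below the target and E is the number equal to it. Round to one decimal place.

52.8

Sorted: 150, 252, 301, 371, 384, 475, 488, 554, 599, 604, 610, 663, 696, 698, 744, 761, 788, 889.
Count below 604: L = 9; count equal: E = 1; n = 18.
Percentile rank = 100·(9 + 0.5·1)/18 = 100·9.5/18 = 52.78.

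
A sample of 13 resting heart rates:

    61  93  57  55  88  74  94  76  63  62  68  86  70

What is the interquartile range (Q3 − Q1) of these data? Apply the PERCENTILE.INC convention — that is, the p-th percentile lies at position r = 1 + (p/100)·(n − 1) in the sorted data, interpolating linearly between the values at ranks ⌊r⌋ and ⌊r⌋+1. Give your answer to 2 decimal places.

Sorted: 55, 57, 61, 62, 63, 68, 70, 74, 76, 86, 88, 93, 94.
n = 13.
P25: r = 4 (integer) → 62.
P75: r = 10 (integer) → 86.
Difference: 86 − 62 = 24.

24.00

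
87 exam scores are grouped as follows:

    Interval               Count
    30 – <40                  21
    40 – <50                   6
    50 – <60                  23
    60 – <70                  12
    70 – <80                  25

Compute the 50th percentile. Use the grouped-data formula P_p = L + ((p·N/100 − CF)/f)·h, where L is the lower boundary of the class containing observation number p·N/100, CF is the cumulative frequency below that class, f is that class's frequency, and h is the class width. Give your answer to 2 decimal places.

N = 87; target position k = 50/100 · 87 = 43.5.
Cumulative frequencies: 21, 27, 50, 62, 87.
Observation 43.5 falls in the class 50 – <60.
L = 50, CF = 27, f = 23, h = 10.
P50 = 50 + ((43.5 − 27)/23)·10 = 50 + 7.17391 = 57.1739.

57.17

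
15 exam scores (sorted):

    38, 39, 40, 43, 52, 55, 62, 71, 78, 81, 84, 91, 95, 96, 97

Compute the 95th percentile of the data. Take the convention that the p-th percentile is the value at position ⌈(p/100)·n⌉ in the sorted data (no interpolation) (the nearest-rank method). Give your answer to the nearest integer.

n = 15.
Position = ⌈95/100 · 15⌉ = ⌈14.25⌉ = 15.
The value at rank 15 is 97.

97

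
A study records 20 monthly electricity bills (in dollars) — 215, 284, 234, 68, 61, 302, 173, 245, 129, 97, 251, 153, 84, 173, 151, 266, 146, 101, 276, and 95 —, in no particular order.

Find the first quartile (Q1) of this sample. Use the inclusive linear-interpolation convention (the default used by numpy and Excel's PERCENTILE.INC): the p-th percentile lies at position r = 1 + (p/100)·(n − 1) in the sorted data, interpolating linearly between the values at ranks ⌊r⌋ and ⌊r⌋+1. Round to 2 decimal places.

100.00

Sorted: 61, 68, 84, 95, 97, 101, 129, 146, 151, 153, 173, 173, 215, 234, 245, 251, 266, 276, 284, 302.
n = 20.
r = 1 + (25/100)·(20 − 1) = 1 + 4.75 = 5.75.
Rank 5 is 97 and rank 6 is 101.
Interpolate: 97 + 0.75·(101 − 97) = 97 + 0.75·4 = 100.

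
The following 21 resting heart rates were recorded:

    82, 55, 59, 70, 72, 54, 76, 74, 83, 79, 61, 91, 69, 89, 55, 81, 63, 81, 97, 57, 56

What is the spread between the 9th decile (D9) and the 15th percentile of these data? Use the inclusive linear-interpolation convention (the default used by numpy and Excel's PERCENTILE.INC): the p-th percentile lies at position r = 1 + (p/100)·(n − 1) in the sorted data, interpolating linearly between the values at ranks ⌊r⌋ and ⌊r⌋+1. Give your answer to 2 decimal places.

Sorted: 54, 55, 55, 56, 57, 59, 61, 63, 69, 70, 72, 74, 76, 79, 81, 81, 82, 83, 89, 91, 97.
n = 21.
P15: r = 4 (integer) → 56.
P90: r = 19 (integer) → 89.
Difference: 89 − 56 = 33.

33.00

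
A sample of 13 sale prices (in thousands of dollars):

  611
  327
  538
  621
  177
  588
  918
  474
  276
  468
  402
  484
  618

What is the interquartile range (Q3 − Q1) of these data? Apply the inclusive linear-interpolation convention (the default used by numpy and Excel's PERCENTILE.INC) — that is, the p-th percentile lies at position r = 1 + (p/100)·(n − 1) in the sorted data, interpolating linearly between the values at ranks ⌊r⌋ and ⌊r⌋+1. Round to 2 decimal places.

Sorted: 177, 276, 327, 402, 468, 474, 484, 538, 588, 611, 618, 621, 918.
n = 13.
P25: r = 4 (integer) → 402.
P75: r = 10 (integer) → 611.
Difference: 611 − 402 = 209.

209.00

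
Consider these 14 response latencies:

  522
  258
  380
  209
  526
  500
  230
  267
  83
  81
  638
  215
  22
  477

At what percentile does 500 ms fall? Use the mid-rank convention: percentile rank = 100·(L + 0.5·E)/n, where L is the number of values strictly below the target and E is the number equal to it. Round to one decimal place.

75.0

Sorted: 22, 81, 83, 209, 215, 230, 258, 267, 380, 477, 500, 522, 526, 638.
Count below 500: L = 10; count equal: E = 1; n = 14.
Percentile rank = 100·(10 + 0.5·1)/14 = 100·10.5/14 = 75.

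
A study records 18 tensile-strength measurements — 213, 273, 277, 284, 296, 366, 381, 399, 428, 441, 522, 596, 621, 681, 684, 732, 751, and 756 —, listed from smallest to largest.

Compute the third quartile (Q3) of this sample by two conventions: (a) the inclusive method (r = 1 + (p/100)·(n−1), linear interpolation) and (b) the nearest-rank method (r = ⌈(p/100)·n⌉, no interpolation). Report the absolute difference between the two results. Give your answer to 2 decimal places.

n = 18.
(a) r = 13.75; between ranks 13 (621) and 14 (681): 666.
(b) the nearest-rank method: rank 14 → 681.
|666 − 681| = 15.

15.00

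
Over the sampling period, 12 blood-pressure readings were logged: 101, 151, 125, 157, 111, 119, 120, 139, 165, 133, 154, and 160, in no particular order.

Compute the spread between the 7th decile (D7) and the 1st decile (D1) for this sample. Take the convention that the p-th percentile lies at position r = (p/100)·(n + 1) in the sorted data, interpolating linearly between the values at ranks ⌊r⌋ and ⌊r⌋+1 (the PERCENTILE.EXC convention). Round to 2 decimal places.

Sorted: 101, 111, 119, 120, 125, 133, 139, 151, 154, 157, 160, 165.
n = 12.
P10: r = 1.3; ranks 1–2 are 101, 111; interpolating gives 104.
P70: r = 9.1; ranks 9–10 are 154, 157; interpolating gives 154.3.
Difference: 154.3 − 104 = 50.3.

50.30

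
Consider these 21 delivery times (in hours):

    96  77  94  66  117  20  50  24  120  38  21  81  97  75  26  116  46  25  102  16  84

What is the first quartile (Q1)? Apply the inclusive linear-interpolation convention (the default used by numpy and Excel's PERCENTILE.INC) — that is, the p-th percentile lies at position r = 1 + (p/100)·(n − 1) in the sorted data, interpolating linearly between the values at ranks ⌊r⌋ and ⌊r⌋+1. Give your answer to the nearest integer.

26

Sorted: 16, 20, 21, 24, 25, 26, 38, 46, 50, 66, 75, 77, 81, 84, 94, 96, 97, 102, 116, 117, 120.
n = 21.
r = 1 + (25/100)·(21 − 1) = 1 + 5 = 6.
r is an integer, so P25 is the value at rank 6: 26.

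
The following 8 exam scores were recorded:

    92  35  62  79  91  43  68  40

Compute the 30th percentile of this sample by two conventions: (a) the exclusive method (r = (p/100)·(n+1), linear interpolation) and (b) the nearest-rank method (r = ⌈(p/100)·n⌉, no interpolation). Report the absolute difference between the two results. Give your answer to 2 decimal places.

Sorted: 35, 40, 43, 62, 68, 79, 91, 92.
n = 8.
(a) r = 2.7; between ranks 2 (40) and 3 (43): 42.1.
(b) the nearest-rank method: rank 3 → 43.
|42.1 − 43| = 0.9.

0.90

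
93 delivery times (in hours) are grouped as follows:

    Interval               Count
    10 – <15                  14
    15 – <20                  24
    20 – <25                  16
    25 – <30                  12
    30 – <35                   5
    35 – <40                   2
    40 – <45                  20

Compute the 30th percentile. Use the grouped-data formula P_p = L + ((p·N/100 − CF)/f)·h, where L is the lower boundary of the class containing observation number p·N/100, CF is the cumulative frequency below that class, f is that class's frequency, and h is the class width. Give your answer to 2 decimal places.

N = 93; target position k = 30/100 · 93 = 27.9.
Cumulative frequencies: 14, 38, 54, 66, 71, 73, 93.
Observation 27.9 falls in the class 15 – <20.
L = 15, CF = 14, f = 24, h = 5.
P30 = 15 + ((27.9 − 14)/24)·5 = 15 + 2.89583 = 17.8958.

17.90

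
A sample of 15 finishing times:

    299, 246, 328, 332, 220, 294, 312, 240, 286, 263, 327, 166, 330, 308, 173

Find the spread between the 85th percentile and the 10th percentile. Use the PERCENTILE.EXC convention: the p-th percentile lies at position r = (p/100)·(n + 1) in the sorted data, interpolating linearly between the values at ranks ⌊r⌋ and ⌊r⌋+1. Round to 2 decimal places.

159.00

Sorted: 166, 173, 220, 240, 246, 263, 286, 294, 299, 308, 312, 327, 328, 330, 332.
n = 15.
P10: r = 1.6; ranks 1–2 are 166, 173; interpolating gives 170.2.
P85: r = 13.6; ranks 13–14 are 328, 330; interpolating gives 329.2.
Difference: 329.2 − 170.2 = 159.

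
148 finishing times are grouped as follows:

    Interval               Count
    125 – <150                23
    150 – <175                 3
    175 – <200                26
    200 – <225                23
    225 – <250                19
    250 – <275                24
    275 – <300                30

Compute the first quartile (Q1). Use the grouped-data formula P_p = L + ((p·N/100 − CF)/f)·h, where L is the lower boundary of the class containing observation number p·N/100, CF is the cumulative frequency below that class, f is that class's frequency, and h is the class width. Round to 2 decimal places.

185.58

N = 148; target position k = 25/100 · 148 = 37.
Cumulative frequencies: 23, 26, 52, 75, 94, 118, 148.
Observation 37 falls in the class 175 – <200.
L = 175, CF = 26, f = 26, h = 25.
P25 = 175 + ((37 − 26)/26)·25 = 175 + 10.5769 = 185.577.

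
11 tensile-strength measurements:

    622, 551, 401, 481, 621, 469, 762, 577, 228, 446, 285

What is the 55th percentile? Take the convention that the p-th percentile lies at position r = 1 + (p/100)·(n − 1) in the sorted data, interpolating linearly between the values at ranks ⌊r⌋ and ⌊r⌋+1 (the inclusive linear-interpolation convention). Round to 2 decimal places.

516.00

Sorted: 228, 285, 401, 446, 469, 481, 551, 577, 621, 622, 762.
n = 11.
r = 1 + (55/100)·(11 − 1) = 1 + 5.5 = 6.5.
Rank 6 is 481 and rank 7 is 551.
Interpolate: 481 + 0.5·(551 − 481) = 481 + 0.5·70 = 516.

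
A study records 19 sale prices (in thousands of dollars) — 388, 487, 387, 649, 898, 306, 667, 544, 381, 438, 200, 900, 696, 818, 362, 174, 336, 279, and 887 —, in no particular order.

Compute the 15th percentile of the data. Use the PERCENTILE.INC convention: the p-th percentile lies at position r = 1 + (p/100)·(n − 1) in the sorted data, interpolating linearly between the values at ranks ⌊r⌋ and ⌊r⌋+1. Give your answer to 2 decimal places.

Sorted: 174, 200, 279, 306, 336, 362, 381, 387, 388, 438, 487, 544, 649, 667, 696, 818, 887, 898, 900.
n = 19.
r = 1 + (15/100)·(19 − 1) = 1 + 2.7 = 3.7.
Rank 3 is 279 and rank 4 is 306.
Interpolate: 279 + 0.7·(306 − 279) = 279 + 0.7·27 = 297.9.

297.90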